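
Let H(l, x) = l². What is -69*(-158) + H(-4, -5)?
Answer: 10918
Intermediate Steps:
-69*(-158) + H(-4, -5) = -69*(-158) + (-4)² = 10902 + 16 = 10918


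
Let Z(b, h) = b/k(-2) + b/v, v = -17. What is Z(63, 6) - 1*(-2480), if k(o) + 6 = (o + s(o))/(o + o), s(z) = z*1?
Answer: 209414/85 ≈ 2463.7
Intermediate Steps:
s(z) = z
k(o) = -5 (k(o) = -6 + (o + o)/(o + o) = -6 + (2*o)/((2*o)) = -6 + (2*o)*(1/(2*o)) = -6 + 1 = -5)
Z(b, h) = -22*b/85 (Z(b, h) = b/(-5) + b/(-17) = b*(-⅕) + b*(-1/17) = -b/5 - b/17 = -22*b/85)
Z(63, 6) - 1*(-2480) = -22/85*63 - 1*(-2480) = -1386/85 + 2480 = 209414/85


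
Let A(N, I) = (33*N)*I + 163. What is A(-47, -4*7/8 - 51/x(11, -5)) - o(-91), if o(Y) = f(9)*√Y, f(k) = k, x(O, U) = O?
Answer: 25565/2 - 9*I*√91 ≈ 12783.0 - 85.854*I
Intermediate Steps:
o(Y) = 9*√Y
A(N, I) = 163 + 33*I*N (A(N, I) = 33*I*N + 163 = 163 + 33*I*N)
A(-47, -4*7/8 - 51/x(11, -5)) - o(-91) = (163 + 33*(-4*7/8 - 51/11)*(-47)) - 9*√(-91) = (163 + 33*(-28*⅛ - 51*1/11)*(-47)) - 9*I*√91 = (163 + 33*(-7/2 - 51/11)*(-47)) - 9*I*√91 = (163 + 33*(-179/22)*(-47)) - 9*I*√91 = (163 + 25239/2) - 9*I*√91 = 25565/2 - 9*I*√91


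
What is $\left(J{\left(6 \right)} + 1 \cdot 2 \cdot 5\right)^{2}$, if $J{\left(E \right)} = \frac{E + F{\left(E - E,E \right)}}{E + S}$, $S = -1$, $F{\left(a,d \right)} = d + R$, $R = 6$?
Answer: $\frac{4624}{25} \approx 184.96$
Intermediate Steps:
$F{\left(a,d \right)} = 6 + d$ ($F{\left(a,d \right)} = d + 6 = 6 + d$)
$J{\left(E \right)} = \frac{6 + 2 E}{-1 + E}$ ($J{\left(E \right)} = \frac{E + \left(6 + E\right)}{E - 1} = \frac{6 + 2 E}{-1 + E}$)
$\left(J{\left(6 \right)} + 1 \cdot 2 \cdot 5\right)^{2} = \left(\frac{2 \left(3 + 6\right)}{-1 + 6} + 1 \cdot 2 \cdot 5\right)^{2} = \left(2 \cdot \frac{1}{5} \cdot 9 + 2 \cdot 5\right)^{2} = \left(2 \cdot \frac{1}{5} \cdot 9 + 10\right)^{2} = \left(\frac{18}{5} + 10\right)^{2} = \left(\frac{68}{5}\right)^{2} = \frac{4624}{25}$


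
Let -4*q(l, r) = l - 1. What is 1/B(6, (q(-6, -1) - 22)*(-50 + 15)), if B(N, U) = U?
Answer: 4/2835 ≈ 0.0014109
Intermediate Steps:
q(l, r) = 1/4 - l/4 (q(l, r) = -(l - 1)/4 = -(-1 + l)/4 = 1/4 - l/4)
1/B(6, (q(-6, -1) - 22)*(-50 + 15)) = 1/(((1/4 - 1/4*(-6)) - 22)*(-50 + 15)) = 1/(((1/4 + 3/2) - 22)*(-35)) = 1/((7/4 - 22)*(-35)) = 1/(-81/4*(-35)) = 1/(2835/4) = 4/2835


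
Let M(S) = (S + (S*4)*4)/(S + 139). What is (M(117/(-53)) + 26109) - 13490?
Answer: 91485761/7250 ≈ 12619.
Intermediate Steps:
M(S) = 17*S/(139 + S) (M(S) = (S + (4*S)*4)/(139 + S) = (S + 16*S)/(139 + S) = (17*S)/(139 + S) = 17*S/(139 + S))
(M(117/(-53)) + 26109) - 13490 = (17*(117/(-53))/(139 + 117/(-53)) + 26109) - 13490 = (17*(117*(-1/53))/(139 + 117*(-1/53)) + 26109) - 13490 = (17*(-117/53)/(139 - 117/53) + 26109) - 13490 = (17*(-117/53)/(7250/53) + 26109) - 13490 = (17*(-117/53)*(53/7250) + 26109) - 13490 = (-1989/7250 + 26109) - 13490 = 189288261/7250 - 13490 = 91485761/7250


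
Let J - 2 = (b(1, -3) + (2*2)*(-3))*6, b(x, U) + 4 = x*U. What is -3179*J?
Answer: 356048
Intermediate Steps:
b(x, U) = -4 + U*x (b(x, U) = -4 + x*U = -4 + U*x)
J = -112 (J = 2 + ((-4 - 3*1) + (2*2)*(-3))*6 = 2 + ((-4 - 3) + 4*(-3))*6 = 2 + (-7 - 12)*6 = 2 - 19*6 = 2 - 114 = -112)
-3179*J = -3179*(-112) = 356048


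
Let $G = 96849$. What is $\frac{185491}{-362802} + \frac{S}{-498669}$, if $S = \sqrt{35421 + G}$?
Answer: $- \frac{185491}{362802} - \frac{\sqrt{132270}}{498669} \approx -0.512$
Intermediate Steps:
$S = \sqrt{132270}$ ($S = \sqrt{35421 + 96849} = \sqrt{132270} \approx 363.69$)
$\frac{185491}{-362802} + \frac{S}{-498669} = \frac{185491}{-362802} + \frac{\sqrt{132270}}{-498669} = 185491 \left(- \frac{1}{362802}\right) + \sqrt{132270} \left(- \frac{1}{498669}\right) = - \frac{185491}{362802} - \frac{\sqrt{132270}}{498669}$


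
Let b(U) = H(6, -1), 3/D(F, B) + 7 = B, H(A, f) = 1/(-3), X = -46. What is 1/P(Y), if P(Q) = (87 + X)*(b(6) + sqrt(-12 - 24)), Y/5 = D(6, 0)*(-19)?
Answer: -3/13325 - 54*I/13325 ≈ -0.00022514 - 0.0040525*I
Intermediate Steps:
H(A, f) = -1/3
D(F, B) = 3/(-7 + B)
b(U) = -1/3
Y = 285/7 (Y = 5*((3/(-7 + 0))*(-19)) = 5*((3/(-7))*(-19)) = 5*((3*(-1/7))*(-19)) = 5*(-3/7*(-19)) = 5*(57/7) = 285/7 ≈ 40.714)
P(Q) = -41/3 + 246*I (P(Q) = (87 - 46)*(-1/3 + sqrt(-12 - 24)) = 41*(-1/3 + sqrt(-36)) = 41*(-1/3 + 6*I) = -41/3 + 246*I)
1/P(Y) = 1/(-41/3 + 246*I) = 9*(-41/3 - 246*I)/546325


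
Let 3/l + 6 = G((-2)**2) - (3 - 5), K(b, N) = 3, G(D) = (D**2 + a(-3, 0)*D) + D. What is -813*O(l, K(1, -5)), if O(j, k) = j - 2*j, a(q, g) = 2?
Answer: 813/8 ≈ 101.63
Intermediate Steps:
G(D) = D**2 + 3*D (G(D) = (D**2 + 2*D) + D = D**2 + 3*D)
l = 1/8 (l = 3/(-6 + ((-2)**2*(3 + (-2)**2) - (3 - 5))) = 3/(-6 + (4*(3 + 4) - 1*(-2))) = 3/(-6 + (4*7 + 2)) = 3/(-6 + (28 + 2)) = 3/(-6 + 30) = 3/24 = 3*(1/24) = 1/8 ≈ 0.12500)
O(j, k) = -j
-813*O(l, K(1, -5)) = -(-813)/8 = -813*(-1/8) = 813/8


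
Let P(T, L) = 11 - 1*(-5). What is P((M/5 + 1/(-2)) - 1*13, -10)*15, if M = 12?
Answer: 240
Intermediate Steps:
P(T, L) = 16 (P(T, L) = 11 + 5 = 16)
P((M/5 + 1/(-2)) - 1*13, -10)*15 = 16*15 = 240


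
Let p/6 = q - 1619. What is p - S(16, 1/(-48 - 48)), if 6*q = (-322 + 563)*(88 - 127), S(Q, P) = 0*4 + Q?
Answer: -19129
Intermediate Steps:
S(Q, P) = Q (S(Q, P) = 0 + Q = Q)
q = -3133/2 (q = ((-322 + 563)*(88 - 127))/6 = (241*(-39))/6 = (⅙)*(-9399) = -3133/2 ≈ -1566.5)
p = -19113 (p = 6*(-3133/2 - 1619) = 6*(-6371/2) = -19113)
p - S(16, 1/(-48 - 48)) = -19113 - 1*16 = -19113 - 16 = -19129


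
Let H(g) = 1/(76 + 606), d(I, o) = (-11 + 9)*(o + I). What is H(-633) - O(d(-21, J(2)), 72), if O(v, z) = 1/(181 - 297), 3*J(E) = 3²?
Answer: 399/39556 ≈ 0.010087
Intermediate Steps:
J(E) = 3 (J(E) = (⅓)*3² = (⅓)*9 = 3)
d(I, o) = -2*I - 2*o (d(I, o) = -2*(I + o) = -2*I - 2*o)
O(v, z) = -1/116 (O(v, z) = 1/(-116) = -1/116)
H(g) = 1/682
H(-633) - O(d(-21, J(2)), 72) = 1/682 - 1*(-1/116) = 1/682 + 1/116 = 399/39556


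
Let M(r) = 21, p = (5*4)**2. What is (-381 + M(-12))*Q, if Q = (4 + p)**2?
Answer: -58757760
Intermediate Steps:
p = 400 (p = 20**2 = 400)
Q = 163216 (Q = (4 + 400)**2 = 404**2 = 163216)
(-381 + M(-12))*Q = (-381 + 21)*163216 = -360*163216 = -58757760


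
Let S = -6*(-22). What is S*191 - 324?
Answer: 24888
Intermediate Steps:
S = 132
S*191 - 324 = 132*191 - 324 = 25212 - 324 = 24888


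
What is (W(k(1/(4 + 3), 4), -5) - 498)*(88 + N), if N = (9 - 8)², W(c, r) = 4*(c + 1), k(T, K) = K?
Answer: -42542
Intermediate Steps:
W(c, r) = 4 + 4*c (W(c, r) = 4*(1 + c) = 4 + 4*c)
N = 1 (N = 1² = 1)
(W(k(1/(4 + 3), 4), -5) - 498)*(88 + N) = ((4 + 4*4) - 498)*(88 + 1) = ((4 + 16) - 498)*89 = (20 - 498)*89 = -478*89 = -42542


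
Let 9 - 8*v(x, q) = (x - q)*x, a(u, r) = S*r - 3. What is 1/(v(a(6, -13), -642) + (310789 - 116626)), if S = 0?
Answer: 4/777615 ≈ 5.1439e-6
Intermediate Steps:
a(u, r) = -3 (a(u, r) = 0*r - 3 = 0 - 3 = -3)
v(x, q) = 9/8 - x*(x - q)/8 (v(x, q) = 9/8 - (x - q)*x/8 = 9/8 - x*(x - q)/8)
1/(v(a(6, -13), -642) + (310789 - 116626)) = 1/((9/8 - ⅛*(-3)² + (⅛)*(-642)*(-3)) + (310789 - 116626)) = 1/((9/8 - ⅛*9 + 963/4) + 194163) = 1/((9/8 - 9/8 + 963/4) + 194163) = 1/(963/4 + 194163) = 1/(777615/4) = 4/777615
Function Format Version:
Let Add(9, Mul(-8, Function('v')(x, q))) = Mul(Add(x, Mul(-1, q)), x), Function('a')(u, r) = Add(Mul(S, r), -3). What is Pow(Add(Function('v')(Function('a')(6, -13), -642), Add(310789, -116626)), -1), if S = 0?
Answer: Rational(4, 777615) ≈ 5.1439e-6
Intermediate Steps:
Function('a')(u, r) = -3 (Function('a')(u, r) = Add(Mul(0, r), -3) = Add(0, -3) = -3)
Function('v')(x, q) = Add(Rational(9, 8), Mul(Rational(-1, 8), x, Add(x, Mul(-1, q)))) (Function('v')(x, q) = Add(Rational(9, 8), Mul(Rational(-1, 8), Mul(Add(x, Mul(-1, q)), x))) = Add(Rational(9, 8), Mul(Rational(-1, 8), Mul(x, Add(x, Mul(-1, q))))) = Add(Rational(9, 8), Mul(Rational(-1, 8), x, Add(x, Mul(-1, q)))))
Pow(Add(Function('v')(Function('a')(6, -13), -642), Add(310789, -116626)), -1) = Pow(Add(Add(Rational(9, 8), Mul(Rational(-1, 8), Pow(-3, 2)), Mul(Rational(1, 8), -642, -3)), Add(310789, -116626)), -1) = Pow(Add(Add(Rational(9, 8), Mul(Rational(-1, 8), 9), Rational(963, 4)), 194163), -1) = Pow(Add(Add(Rational(9, 8), Rational(-9, 8), Rational(963, 4)), 194163), -1) = Pow(Add(Rational(963, 4), 194163), -1) = Pow(Rational(777615, 4), -1) = Rational(4, 777615)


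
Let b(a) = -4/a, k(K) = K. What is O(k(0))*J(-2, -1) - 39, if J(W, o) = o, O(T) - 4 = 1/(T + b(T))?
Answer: nan ≈ nan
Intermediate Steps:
O(T) = 4 + 1/(T - 4/T)
O(k(0))*J(-2, -1) - 39 = ((-16 + 0*(1 + 4*0))/(-4 + 0²))*(-1) - 39 = ((-16 + 0*(1 + 0))/(-4 + 0))*(-1) - 39 = ((-16 + 0*1)/(-4))*(-1) - 39 = -(-16 + 0)/4*(-1) - 39 = -¼*(-16)*(-1) - 39 = 4*(-1) - 39 = -4 - 39 = -43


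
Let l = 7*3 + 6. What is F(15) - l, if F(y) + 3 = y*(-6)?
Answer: -120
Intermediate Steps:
F(y) = -3 - 6*y (F(y) = -3 + y*(-6) = -3 - 6*y)
l = 27 (l = 21 + 6 = 27)
F(15) - l = (-3 - 6*15) - 1*27 = (-3 - 90) - 27 = -93 - 27 = -120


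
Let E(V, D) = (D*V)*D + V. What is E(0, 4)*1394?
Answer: 0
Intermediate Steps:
E(V, D) = V + V*D² (E(V, D) = V*D² + V = V + V*D²)
E(0, 4)*1394 = (0*(1 + 4²))*1394 = (0*(1 + 16))*1394 = (0*17)*1394 = 0*1394 = 0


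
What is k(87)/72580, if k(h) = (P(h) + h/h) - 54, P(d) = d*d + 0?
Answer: 1879/18145 ≈ 0.10355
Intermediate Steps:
P(d) = d² (P(d) = d² + 0 = d²)
k(h) = -53 + h² (k(h) = (h² + h/h) - 54 = (h² + 1) - 54 = (1 + h²) - 54 = -53 + h²)
k(87)/72580 = (-53 + 87²)/72580 = (-53 + 7569)*(1/72580) = 7516*(1/72580) = 1879/18145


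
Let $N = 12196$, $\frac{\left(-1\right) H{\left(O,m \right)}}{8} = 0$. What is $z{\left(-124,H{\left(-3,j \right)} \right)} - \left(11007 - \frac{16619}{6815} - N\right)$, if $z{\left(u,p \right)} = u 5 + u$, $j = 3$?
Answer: $\frac{3049294}{6815} \approx 447.44$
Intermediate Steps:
$H{\left(O,m \right)} = 0$ ($H{\left(O,m \right)} = \left(-8\right) 0 = 0$)
$z{\left(u,p \right)} = 6 u$ ($z{\left(u,p \right)} = 5 u + u = 6 u$)
$z{\left(-124,H{\left(-3,j \right)} \right)} - \left(11007 - \frac{16619}{6815} - N\right) = 6 \left(-124\right) + \left(\left(-11007 + \frac{16619}{6815}\right) + 12196\right) = -744 + \left(\left(-11007 + 16619 \cdot \frac{1}{6815}\right) + 12196\right) = -744 + \left(\left(-11007 + \frac{16619}{6815}\right) + 12196\right) = -744 + \left(- \frac{74996086}{6815} + 12196\right) = -744 + \frac{8119654}{6815} = \frac{3049294}{6815}$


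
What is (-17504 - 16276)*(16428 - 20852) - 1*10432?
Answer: 149432288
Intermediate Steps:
(-17504 - 16276)*(16428 - 20852) - 1*10432 = -33780*(-4424) - 10432 = 149442720 - 10432 = 149432288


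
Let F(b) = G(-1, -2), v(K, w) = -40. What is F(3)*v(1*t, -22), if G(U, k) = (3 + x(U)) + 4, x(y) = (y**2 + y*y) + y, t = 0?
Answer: -320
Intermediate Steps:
x(y) = y + 2*y**2 (x(y) = (y**2 + y**2) + y = 2*y**2 + y = y + 2*y**2)
G(U, k) = 7 + U*(1 + 2*U) (G(U, k) = (3 + U*(1 + 2*U)) + 4 = 7 + U*(1 + 2*U))
F(b) = 8 (F(b) = 7 - (1 + 2*(-1)) = 7 - (1 - 2) = 7 - 1*(-1) = 7 + 1 = 8)
F(3)*v(1*t, -22) = 8*(-40) = -320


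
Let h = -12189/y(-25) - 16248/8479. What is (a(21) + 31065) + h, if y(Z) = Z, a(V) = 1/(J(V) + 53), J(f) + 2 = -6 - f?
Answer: 160510956919/5087400 ≈ 31551.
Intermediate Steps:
J(f) = -8 - f (J(f) = -2 + (-6 - f) = -8 - f)
a(V) = 1/(45 - V) (a(V) = 1/((-8 - V) + 53) = 1/(45 - V))
h = 102944331/211975 (h = -12189/(-25) - 16248/8479 = -12189*(-1/25) - 16248*1/8479 = 12189/25 - 16248/8479 = 102944331/211975 ≈ 485.64)
(a(21) + 31065) + h = (-1/(-45 + 21) + 31065) + 102944331/211975 = (-1/(-24) + 31065) + 102944331/211975 = (-1*(-1/24) + 31065) + 102944331/211975 = (1/24 + 31065) + 102944331/211975 = 745561/24 + 102944331/211975 = 160510956919/5087400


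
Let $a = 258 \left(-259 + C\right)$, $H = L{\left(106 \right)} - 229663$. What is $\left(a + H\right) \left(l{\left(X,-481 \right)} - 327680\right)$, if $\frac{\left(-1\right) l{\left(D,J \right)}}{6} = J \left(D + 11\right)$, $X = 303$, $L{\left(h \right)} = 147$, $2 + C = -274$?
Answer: $-212634182104$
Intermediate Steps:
$C = -276$ ($C = -2 - 274 = -276$)
$l{\left(D,J \right)} = - 6 J \left(11 + D\right)$ ($l{\left(D,J \right)} = - 6 J \left(D + 11\right) = - 6 J \left(11 + D\right)$)
$H = -229516$ ($H = 147 - 229663 = -229516$)
$a = -138030$ ($a = 258 \left(-259 - 276\right) = 258 \left(-535\right) = -138030$)
$\left(a + H\right) \left(l{\left(X,-481 \right)} - 327680\right) = \left(-138030 - 229516\right) \left(\left(-6\right) \left(-481\right) \left(11 + 303\right) - 327680\right) = - 367546 \left(\left(-6\right) \left(-481\right) 314 - 327680\right) = - 367546 \left(906204 - 327680\right) = \left(-367546\right) 578524 = -212634182104$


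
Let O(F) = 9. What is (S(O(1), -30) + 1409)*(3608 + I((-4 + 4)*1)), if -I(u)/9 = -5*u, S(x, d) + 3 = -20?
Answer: 5000688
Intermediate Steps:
S(x, d) = -23 (S(x, d) = -3 - 20 = -23)
I(u) = 45*u (I(u) = -(-45)*u = 45*u)
(S(O(1), -30) + 1409)*(3608 + I((-4 + 4)*1)) = (-23 + 1409)*(3608 + 45*((-4 + 4)*1)) = 1386*(3608 + 45*(0*1)) = 1386*(3608 + 45*0) = 1386*(3608 + 0) = 1386*3608 = 5000688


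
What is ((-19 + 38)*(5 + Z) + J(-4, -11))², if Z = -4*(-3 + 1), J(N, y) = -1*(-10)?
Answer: 66049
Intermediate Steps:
J(N, y) = 10
Z = 8 (Z = -4*(-2) = 8)
((-19 + 38)*(5 + Z) + J(-4, -11))² = ((-19 + 38)*(5 + 8) + 10)² = (19*13 + 10)² = (247 + 10)² = 257² = 66049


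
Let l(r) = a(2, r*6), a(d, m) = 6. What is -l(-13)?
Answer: -6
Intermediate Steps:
l(r) = 6
-l(-13) = -1*6 = -6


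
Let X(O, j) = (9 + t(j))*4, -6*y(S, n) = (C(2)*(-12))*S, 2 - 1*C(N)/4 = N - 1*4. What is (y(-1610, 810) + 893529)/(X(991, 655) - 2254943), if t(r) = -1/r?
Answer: -551515895/1476964089 ≈ -0.37341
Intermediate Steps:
C(N) = 24 - 4*N (C(N) = 8 - 4*(N - 1*4) = 8 - 4*(N - 4) = 8 - 4*(-4 + N) = 8 + (16 - 4*N) = 24 - 4*N)
y(S, n) = 32*S (y(S, n) = -(24 - 4*2)*(-12)*S/6 = -(24 - 8)*(-12)*S/6 = -16*(-12)*S/6 = -(-32)*S = 32*S)
X(O, j) = 36 - 4/j (X(O, j) = (9 - 1/j)*4 = 36 - 4/j)
(y(-1610, 810) + 893529)/(X(991, 655) - 2254943) = (32*(-1610) + 893529)/((36 - 4/655) - 2254943) = (-51520 + 893529)/((36 - 4*1/655) - 2254943) = 842009/((36 - 4/655) - 2254943) = 842009/(23576/655 - 2254943) = 842009/(-1476964089/655) = 842009*(-655/1476964089) = -551515895/1476964089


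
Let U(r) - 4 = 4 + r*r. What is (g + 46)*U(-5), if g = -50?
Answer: -132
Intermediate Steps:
U(r) = 8 + r**2 (U(r) = 4 + (4 + r*r) = 4 + (4 + r**2) = 8 + r**2)
(g + 46)*U(-5) = (-50 + 46)*(8 + (-5)**2) = -4*(8 + 25) = -4*33 = -132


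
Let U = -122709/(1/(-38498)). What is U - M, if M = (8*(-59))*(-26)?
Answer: 4724038810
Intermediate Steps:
U = 4724051082 (U = -122709/(-1/38498) = -122709*(-38498) = 4724051082)
M = 12272 (M = -472*(-26) = 12272)
U - M = 4724051082 - 1*12272 = 4724051082 - 12272 = 4724038810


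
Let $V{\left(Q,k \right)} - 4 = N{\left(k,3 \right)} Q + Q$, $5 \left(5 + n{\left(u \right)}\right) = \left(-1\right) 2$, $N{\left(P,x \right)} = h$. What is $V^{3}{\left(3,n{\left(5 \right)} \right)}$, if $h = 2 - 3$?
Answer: $64$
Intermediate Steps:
$h = -1$
$N{\left(P,x \right)} = -1$
$n{\left(u \right)} = - \frac{27}{5}$ ($n{\left(u \right)} = -5 + \frac{\left(-1\right) 2}{5} = -5 + \frac{1}{5} \left(-2\right) = -5 - \frac{2}{5} = - \frac{27}{5}$)
$V{\left(Q,k \right)} = 4$ ($V{\left(Q,k \right)} = 4 + \left(- Q + Q\right) = 4 + 0 = 4$)
$V^{3}{\left(3,n{\left(5 \right)} \right)} = 4^{3} = 64$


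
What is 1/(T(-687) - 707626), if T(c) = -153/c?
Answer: -229/162046303 ≈ -1.4132e-6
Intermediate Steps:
1/(T(-687) - 707626) = 1/(-153/(-687) - 707626) = 1/(-153*(-1/687) - 707626) = 1/(51/229 - 707626) = 1/(-162046303/229) = -229/162046303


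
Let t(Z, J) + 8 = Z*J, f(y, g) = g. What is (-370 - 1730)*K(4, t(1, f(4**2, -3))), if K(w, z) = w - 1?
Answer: -6300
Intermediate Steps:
t(Z, J) = -8 + J*Z (t(Z, J) = -8 + Z*J = -8 + J*Z)
K(w, z) = -1 + w
(-370 - 1730)*K(4, t(1, f(4**2, -3))) = (-370 - 1730)*(-1 + 4) = -2100*3 = -6300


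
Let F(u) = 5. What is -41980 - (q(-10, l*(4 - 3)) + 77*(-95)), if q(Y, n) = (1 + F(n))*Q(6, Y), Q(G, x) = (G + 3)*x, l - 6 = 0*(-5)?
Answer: -34125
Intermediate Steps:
l = 6 (l = 6 + 0*(-5) = 6 + 0 = 6)
Q(G, x) = x*(3 + G) (Q(G, x) = (3 + G)*x = x*(3 + G))
q(Y, n) = 54*Y (q(Y, n) = (1 + 5)*(Y*(3 + 6)) = 6*(Y*9) = 6*(9*Y) = 54*Y)
-41980 - (q(-10, l*(4 - 3)) + 77*(-95)) = -41980 - (54*(-10) + 77*(-95)) = -41980 - (-540 - 7315) = -41980 - 1*(-7855) = -41980 + 7855 = -34125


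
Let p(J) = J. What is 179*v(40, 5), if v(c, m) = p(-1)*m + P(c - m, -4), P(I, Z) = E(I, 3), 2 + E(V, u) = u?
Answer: -716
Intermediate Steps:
E(V, u) = -2 + u
P(I, Z) = 1 (P(I, Z) = -2 + 3 = 1)
v(c, m) = 1 - m (v(c, m) = -m + 1 = 1 - m)
179*v(40, 5) = 179*(1 - 1*5) = 179*(1 - 5) = 179*(-4) = -716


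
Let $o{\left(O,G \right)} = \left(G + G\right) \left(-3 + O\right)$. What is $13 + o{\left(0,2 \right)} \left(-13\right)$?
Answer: $169$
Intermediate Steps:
$o{\left(O,G \right)} = 2 G \left(-3 + O\right)$
$13 + o{\left(0,2 \right)} \left(-13\right) = 13 + 2 \cdot 2 \left(-3 + 0\right) \left(-13\right) = 13 + 2 \cdot 2 \left(-3\right) \left(-13\right) = 13 - -156 = 13 + 156 = 169$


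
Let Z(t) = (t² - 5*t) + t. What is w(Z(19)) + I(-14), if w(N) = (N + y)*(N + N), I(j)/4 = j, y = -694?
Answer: -233186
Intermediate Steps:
I(j) = 4*j
Z(t) = t² - 4*t
w(N) = 2*N*(-694 + N) (w(N) = (N - 694)*(N + N) = (-694 + N)*(2*N) = 2*N*(-694 + N))
w(Z(19)) + I(-14) = 2*(19*(-4 + 19))*(-694 + 19*(-4 + 19)) + 4*(-14) = 2*(19*15)*(-694 + 19*15) - 56 = 2*285*(-694 + 285) - 56 = 2*285*(-409) - 56 = -233130 - 56 = -233186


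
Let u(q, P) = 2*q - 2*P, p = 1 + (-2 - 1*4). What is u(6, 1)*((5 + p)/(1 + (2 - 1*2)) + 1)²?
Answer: 10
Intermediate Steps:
p = -5 (p = 1 + (-2 - 4) = 1 - 6 = -5)
u(q, P) = -2*P + 2*q
u(6, 1)*((5 + p)/(1 + (2 - 1*2)) + 1)² = (-2*1 + 2*6)*((5 - 5)/(1 + (2 - 1*2)) + 1)² = (-2 + 12)*(0/(1 + (2 - 2)) + 1)² = 10*(0/(1 + 0) + 1)² = 10*(0/1 + 1)² = 10*(0*1 + 1)² = 10*(0 + 1)² = 10*1² = 10*1 = 10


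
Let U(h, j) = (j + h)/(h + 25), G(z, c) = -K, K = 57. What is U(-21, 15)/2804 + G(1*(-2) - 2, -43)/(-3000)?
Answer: 1618/87625 ≈ 0.018465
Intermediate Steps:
G(z, c) = -57 (G(z, c) = -1*57 = -57)
U(h, j) = (h + j)/(25 + h)
U(-21, 15)/2804 + G(1*(-2) - 2, -43)/(-3000) = ((-21 + 15)/(25 - 21))/2804 - 57/(-3000) = (-6/4)*(1/2804) - 57*(-1/3000) = ((¼)*(-6))*(1/2804) + 19/1000 = -3/2*1/2804 + 19/1000 = -3/5608 + 19/1000 = 1618/87625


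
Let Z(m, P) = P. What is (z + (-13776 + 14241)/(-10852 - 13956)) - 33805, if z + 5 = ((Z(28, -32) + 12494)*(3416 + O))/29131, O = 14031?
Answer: -19040019483483/722681848 ≈ -26346.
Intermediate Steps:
z = 217278859/29131 (z = -5 + ((-32 + 12494)*(3416 + 14031))/29131 = -5 + (12462*17447)*(1/29131) = -5 + 217424514*(1/29131) = -5 + 217424514/29131 = 217278859/29131 ≈ 7458.7)
(z + (-13776 + 14241)/(-10852 - 13956)) - 33805 = (217278859/29131 + (-13776 + 14241)/(-10852 - 13956)) - 33805 = (217278859/29131 + 465/(-24808)) - 33805 = (217278859/29131 + 465*(-1/24808)) - 33805 = (217278859/29131 - 465/24808) - 33805 = 5390240388157/722681848 - 33805 = -19040019483483/722681848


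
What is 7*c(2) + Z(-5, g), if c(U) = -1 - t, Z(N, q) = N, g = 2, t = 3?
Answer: -33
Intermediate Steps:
c(U) = -4 (c(U) = -1 - 1*3 = -1 - 3 = -4)
7*c(2) + Z(-5, g) = 7*(-4) - 5 = -28 - 5 = -33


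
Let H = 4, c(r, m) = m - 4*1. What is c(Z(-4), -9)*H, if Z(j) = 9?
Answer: -52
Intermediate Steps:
c(r, m) = -4 + m (c(r, m) = m - 4 = -4 + m)
c(Z(-4), -9)*H = (-4 - 9)*4 = -13*4 = -52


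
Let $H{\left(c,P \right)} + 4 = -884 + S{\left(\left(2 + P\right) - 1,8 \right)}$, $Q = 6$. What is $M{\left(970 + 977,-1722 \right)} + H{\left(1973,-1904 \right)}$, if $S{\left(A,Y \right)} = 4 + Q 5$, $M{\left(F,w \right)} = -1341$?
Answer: $-2195$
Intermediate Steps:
$S{\left(A,Y \right)} = 34$ ($S{\left(A,Y \right)} = 4 + 6 \cdot 5 = 4 + 30 = 34$)
$H{\left(c,P \right)} = -854$ ($H{\left(c,P \right)} = -4 + \left(-884 + 34\right) = -4 - 850 = -854$)
$M{\left(970 + 977,-1722 \right)} + H{\left(1973,-1904 \right)} = -1341 - 854 = -2195$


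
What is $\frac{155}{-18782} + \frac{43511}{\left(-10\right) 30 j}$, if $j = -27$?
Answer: $\frac{407984051}{76067100} \approx 5.3635$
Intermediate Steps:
$\frac{155}{-18782} + \frac{43511}{\left(-10\right) 30 j} = \frac{155}{-18782} + \frac{43511}{\left(-10\right) 30 \left(-27\right)} = 155 \left(- \frac{1}{18782}\right) + \frac{43511}{\left(-300\right) \left(-27\right)} = - \frac{155}{18782} + \frac{43511}{8100} = \frac{407984051}{76067100}$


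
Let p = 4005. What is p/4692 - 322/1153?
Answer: 1035647/1803292 ≈ 0.57431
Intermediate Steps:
p/4692 - 322/1153 = 4005/4692 - 322/1153 = 4005*(1/4692) - 322*1/1153 = 1335/1564 - 322/1153 = 1035647/1803292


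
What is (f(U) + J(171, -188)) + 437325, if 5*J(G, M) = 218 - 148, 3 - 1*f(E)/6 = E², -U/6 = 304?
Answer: -19524499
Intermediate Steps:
U = -1824 (U = -6*304 = -1824)
f(E) = 18 - 6*E²
J(G, M) = 14 (J(G, M) = (218 - 148)/5 = (⅕)*70 = 14)
(f(U) + J(171, -188)) + 437325 = ((18 - 6*(-1824)²) + 14) + 437325 = ((18 - 6*3326976) + 14) + 437325 = ((18 - 19961856) + 14) + 437325 = (-19961838 + 14) + 437325 = -19961824 + 437325 = -19524499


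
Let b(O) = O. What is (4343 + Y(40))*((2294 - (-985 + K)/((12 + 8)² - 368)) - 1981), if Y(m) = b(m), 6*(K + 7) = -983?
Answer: 97932291/64 ≈ 1.5302e+6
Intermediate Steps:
K = -1025/6 (K = -7 + (⅙)*(-983) = -7 - 983/6 = -1025/6 ≈ -170.83)
Y(m) = m
(4343 + Y(40))*((2294 - (-985 + K)/((12 + 8)² - 368)) - 1981) = (4343 + 40)*((2294 - (-985 - 1025/6)/((12 + 8)² - 368)) - 1981) = 4383*((2294 - (-6935)/(6*(20² - 368))) - 1981) = 4383*((2294 - (-6935)/(6*(400 - 368))) - 1981) = 4383*((2294 - (-6935)/(6*32)) - 1981) = 4383*((2294 - 1*(-6935/192)) - 1981) = 4383*((2294 + 6935/192) - 1981) = 4383*(447383/192 - 1981) = 4383*(67031/192) = 97932291/64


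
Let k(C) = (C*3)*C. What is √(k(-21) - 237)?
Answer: √1086 ≈ 32.955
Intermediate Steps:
k(C) = 3*C² (k(C) = (3*C)*C = 3*C²)
√(k(-21) - 237) = √(3*(-21)² - 237) = √(3*441 - 237) = √(1323 - 237) = √1086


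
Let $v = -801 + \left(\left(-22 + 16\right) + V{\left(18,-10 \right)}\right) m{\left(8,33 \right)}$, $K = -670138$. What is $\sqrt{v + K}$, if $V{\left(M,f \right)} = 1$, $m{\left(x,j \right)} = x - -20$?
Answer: $i \sqrt{671079} \approx 819.19 i$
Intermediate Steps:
$m{\left(x,j \right)} = 20 + x$ ($m{\left(x,j \right)} = x + 20 = 20 + x$)
$v = -941$ ($v = -801 + \left(\left(-22 + 16\right) + 1\right) \left(20 + 8\right) = -801 + \left(-6 + 1\right) 28 = -801 - 140 = -941$)
$\sqrt{v + K} = \sqrt{-941 - 670138} = \sqrt{-671079} = i \sqrt{671079}$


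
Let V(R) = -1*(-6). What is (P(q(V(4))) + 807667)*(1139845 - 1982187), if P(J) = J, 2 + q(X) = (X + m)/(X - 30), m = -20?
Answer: -4081983856777/6 ≈ -6.8033e+11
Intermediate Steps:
V(R) = 6
q(X) = -2 + (-20 + X)/(-30 + X) (q(X) = -2 + (X - 20)/(X - 30) = -2 + (-20 + X)/(-30 + X))
(P(q(V(4))) + 807667)*(1139845 - 1982187) = ((40 - 1*6)/(-30 + 6) + 807667)*(1139845 - 1982187) = ((40 - 6)/(-24) + 807667)*(-842342) = (-1/24*34 + 807667)*(-842342) = (-17/12 + 807667)*(-842342) = (9691987/12)*(-842342) = -4081983856777/6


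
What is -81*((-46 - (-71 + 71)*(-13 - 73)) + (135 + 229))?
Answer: -25758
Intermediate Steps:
-81*((-46 - (-71 + 71)*(-13 - 73)) + (135 + 229)) = -81*((-46 - 0*(-86)) + 364) = -81*((-46 - 1*0) + 364) = -81*((-46 + 0) + 364) = -81*(-46 + 364) = -81*318 = -25758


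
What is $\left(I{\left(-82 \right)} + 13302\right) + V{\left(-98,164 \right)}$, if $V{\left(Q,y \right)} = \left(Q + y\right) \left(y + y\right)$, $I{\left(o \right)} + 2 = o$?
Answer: $34866$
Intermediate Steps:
$I{\left(o \right)} = -2 + o$
$V{\left(Q,y \right)} = 2 y \left(Q + y\right)$ ($V{\left(Q,y \right)} = \left(Q + y\right) 2 y = 2 y \left(Q + y\right)$)
$\left(I{\left(-82 \right)} + 13302\right) + V{\left(-98,164 \right)} = \left(\left(-2 - 82\right) + 13302\right) + 2 \cdot 164 \left(-98 + 164\right) = \left(-84 + 13302\right) + 2 \cdot 164 \cdot 66 = 13218 + 21648 = 34866$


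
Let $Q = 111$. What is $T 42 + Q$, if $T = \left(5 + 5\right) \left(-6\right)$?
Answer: $-2409$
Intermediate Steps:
$T = -60$ ($T = 10 \left(-6\right) = -60$)
$T 42 + Q = \left(-60\right) 42 + 111 = -2520 + 111 = -2409$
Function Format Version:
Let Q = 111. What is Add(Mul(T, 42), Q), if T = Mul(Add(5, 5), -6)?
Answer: -2409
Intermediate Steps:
T = -60 (T = Mul(10, -6) = -60)
Add(Mul(T, 42), Q) = Add(Mul(-60, 42), 111) = Add(-2520, 111) = -2409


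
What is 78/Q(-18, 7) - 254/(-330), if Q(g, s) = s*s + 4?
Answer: 19601/8745 ≈ 2.2414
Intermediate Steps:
Q(g, s) = 4 + s² (Q(g, s) = s² + 4 = 4 + s²)
78/Q(-18, 7) - 254/(-330) = 78/(4 + 7²) - 254/(-330) = 78/(4 + 49) - 254*(-1/330) = 78/53 + 127/165 = 19601/8745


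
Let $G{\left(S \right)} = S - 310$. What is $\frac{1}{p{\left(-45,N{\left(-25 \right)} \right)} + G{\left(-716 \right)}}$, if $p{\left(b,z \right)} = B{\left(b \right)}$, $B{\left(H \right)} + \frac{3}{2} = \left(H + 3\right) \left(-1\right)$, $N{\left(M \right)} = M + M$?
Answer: $- \frac{2}{1971} \approx -0.0010147$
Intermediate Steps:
$N{\left(M \right)} = 2 M$
$B{\left(H \right)} = - \frac{9}{2} - H$ ($B{\left(H \right)} = - \frac{3}{2} + \left(H + 3\right) \left(-1\right) = - \frac{3}{2} + \left(3 + H\right) \left(-1\right) = - \frac{3}{2} - \left(3 + H\right) = - \frac{9}{2} - H$)
$G{\left(S \right)} = -310 + S$ ($G{\left(S \right)} = S - 310 = -310 + S$)
$p{\left(b,z \right)} = - \frac{9}{2} - b$
$\frac{1}{p{\left(-45,N{\left(-25 \right)} \right)} + G{\left(-716 \right)}} = \frac{1}{\left(- \frac{9}{2} - -45\right) - 1026} = \frac{1}{\left(- \frac{9}{2} + 45\right) - 1026} = \frac{1}{\frac{81}{2} - 1026} = \frac{1}{- \frac{1971}{2}} = - \frac{2}{1971}$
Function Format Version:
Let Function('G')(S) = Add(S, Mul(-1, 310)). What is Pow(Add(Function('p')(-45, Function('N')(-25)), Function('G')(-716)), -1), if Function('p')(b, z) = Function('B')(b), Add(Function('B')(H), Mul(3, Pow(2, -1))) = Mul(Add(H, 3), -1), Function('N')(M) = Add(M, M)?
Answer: Rational(-2, 1971) ≈ -0.0010147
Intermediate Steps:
Function('N')(M) = Mul(2, M)
Function('B')(H) = Add(Rational(-9, 2), Mul(-1, H)) (Function('B')(H) = Add(Rational(-3, 2), Mul(Add(H, 3), -1)) = Add(Rational(-3, 2), Mul(Add(3, H), -1)) = Add(Rational(-3, 2), Add(-3, Mul(-1, H))) = Add(Rational(-9, 2), Mul(-1, H)))
Function('G')(S) = Add(-310, S) (Function('G')(S) = Add(S, -310) = Add(-310, S))
Function('p')(b, z) = Add(Rational(-9, 2), Mul(-1, b))
Pow(Add(Function('p')(-45, Function('N')(-25)), Function('G')(-716)), -1) = Pow(Add(Add(Rational(-9, 2), Mul(-1, -45)), Add(-310, -716)), -1) = Pow(Add(Add(Rational(-9, 2), 45), -1026), -1) = Pow(Add(Rational(81, 2), -1026), -1) = Pow(Rational(-1971, 2), -1) = Rational(-2, 1971)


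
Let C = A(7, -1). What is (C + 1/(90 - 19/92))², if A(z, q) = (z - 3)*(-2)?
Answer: 4355472016/68244121 ≈ 63.822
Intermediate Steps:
A(z, q) = 6 - 2*z (A(z, q) = (-3 + z)*(-2) = 6 - 2*z)
C = -8 (C = 6 - 2*7 = 6 - 14 = -8)
(C + 1/(90 - 19/92))² = (-8 + 1/(90 - 19/92))² = (-8 + 1/(8261/92))² = (-8 + 92/8261)² = (-65996/8261)² = 4355472016/68244121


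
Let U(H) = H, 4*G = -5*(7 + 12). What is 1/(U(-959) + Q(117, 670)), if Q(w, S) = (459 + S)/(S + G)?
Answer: -2585/2474499 ≈ -0.0010447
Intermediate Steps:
G = -95/4 (G = (-5*(7 + 12))/4 = (-5*19)/4 = (¼)*(-95) = -95/4 ≈ -23.750)
Q(w, S) = (459 + S)/(-95/4 + S) (Q(w, S) = (459 + S)/(S - 95/4) = (459 + S)/(-95/4 + S))
1/(U(-959) + Q(117, 670)) = 1/(-959 + 4*(459 + 670)/(-95 + 4*670)) = 1/(-959 + 4*1129/(-95 + 2680)) = 1/(-959 + 4*1129/2585) = 1/(-959 + 4*(1/2585)*1129) = 1/(-959 + 4516/2585) = 1/(-2474499/2585) = -2585/2474499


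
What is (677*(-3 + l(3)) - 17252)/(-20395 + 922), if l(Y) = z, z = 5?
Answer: 15898/19473 ≈ 0.81641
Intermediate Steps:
l(Y) = 5
(677*(-3 + l(3)) - 17252)/(-20395 + 922) = (677*(-3 + 5) - 17252)/(-20395 + 922) = (677*2 - 17252)/(-19473) = (1354 - 17252)*(-1/19473) = -15898*(-1/19473) = 15898/19473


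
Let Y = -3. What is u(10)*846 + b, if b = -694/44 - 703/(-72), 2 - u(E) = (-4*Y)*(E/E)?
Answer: -6705079/792 ≈ -8466.0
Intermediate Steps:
u(E) = -10 (u(E) = 2 - (-4*(-3))*E/E = 2 - 12 = -10)
b = -4759/792 (b = -694*1/44 - 703*(-1/72) = -347/22 + 703/72 = -4759/792 ≈ -6.0088)
u(10)*846 + b = -10*846 - 4759/792 = -8460 - 4759/792 = -6705079/792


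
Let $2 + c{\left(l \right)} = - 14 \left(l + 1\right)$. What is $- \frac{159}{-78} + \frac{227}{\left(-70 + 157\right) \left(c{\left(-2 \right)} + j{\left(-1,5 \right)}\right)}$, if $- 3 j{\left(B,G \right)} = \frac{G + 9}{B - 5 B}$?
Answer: $\frac{661}{290} \approx 2.2793$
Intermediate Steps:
$c{\left(l \right)} = -16 - 14 l$ ($c{\left(l \right)} = -2 - 14 \left(l + 1\right) = -2 - 14 \left(1 + l\right) = -2 - \left(14 + 14 l\right) = -16 - 14 l$)
$j{\left(B,G \right)} = \frac{9 + G}{12 B}$ ($j{\left(B,G \right)} = - \frac{\left(G + 9\right) \frac{1}{B - 5 B}}{3} = - \frac{\left(9 + G\right) \frac{1}{\left(-4\right) B}}{3} = - \frac{\left(9 + G\right) \left(- \frac{1}{4 B}\right)}{3} = - \frac{\left(- \frac{1}{4}\right) \frac{1}{B} \left(9 + G\right)}{3} = \frac{9 + G}{12 B}$)
$- \frac{159}{-78} + \frac{227}{\left(-70 + 157\right) \left(c{\left(-2 \right)} + j{\left(-1,5 \right)}\right)} = - \frac{159}{-78} + \frac{227}{\left(-70 + 157\right) \left(\left(-16 - -28\right) + \frac{9 + 5}{12 \left(-1\right)}\right)} = \left(-159\right) \left(- \frac{1}{78}\right) + \frac{227}{87 \left(\left(-16 + 28\right) + \frac{1}{12} \left(-1\right) 14\right)} = \frac{53}{26} + \frac{227}{87 \left(12 - \frac{7}{6}\right)} = \frac{53}{26} + \frac{227}{87 \cdot \frac{65}{6}} = \frac{53}{26} + \frac{227}{\frac{1885}{2}} = \frac{53}{26} + 227 \cdot \frac{2}{1885} = \frac{53}{26} + \frac{454}{1885} = \frac{661}{290}$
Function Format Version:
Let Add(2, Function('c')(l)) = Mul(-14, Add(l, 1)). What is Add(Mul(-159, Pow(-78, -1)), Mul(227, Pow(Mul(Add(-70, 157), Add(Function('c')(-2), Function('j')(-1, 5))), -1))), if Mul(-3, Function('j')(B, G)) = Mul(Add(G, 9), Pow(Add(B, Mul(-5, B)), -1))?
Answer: Rational(661, 290) ≈ 2.2793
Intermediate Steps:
Function('c')(l) = Add(-16, Mul(-14, l)) (Function('c')(l) = Add(-2, Mul(-14, Add(l, 1))) = Add(-2, Mul(-14, Add(1, l))) = Add(-2, Add(-14, Mul(-14, l))) = Add(-16, Mul(-14, l)))
Function('j')(B, G) = Mul(Rational(1, 12), Pow(B, -1), Add(9, G)) (Function('j')(B, G) = Mul(Rational(-1, 3), Mul(Add(G, 9), Pow(Add(B, Mul(-5, B)), -1))) = Mul(Rational(-1, 3), Mul(Add(9, G), Pow(Mul(-4, B), -1))) = Mul(Rational(-1, 3), Mul(Add(9, G), Mul(Rational(-1, 4), Pow(B, -1)))) = Mul(Rational(-1, 3), Mul(Rational(-1, 4), Pow(B, -1), Add(9, G))) = Mul(Rational(1, 12), Pow(B, -1), Add(9, G)))
Add(Mul(-159, Pow(-78, -1)), Mul(227, Pow(Mul(Add(-70, 157), Add(Function('c')(-2), Function('j')(-1, 5))), -1))) = Add(Mul(-159, Pow(-78, -1)), Mul(227, Pow(Mul(Add(-70, 157), Add(Add(-16, Mul(-14, -2)), Mul(Rational(1, 12), Pow(-1, -1), Add(9, 5)))), -1))) = Add(Mul(-159, Rational(-1, 78)), Mul(227, Pow(Mul(87, Add(Add(-16, 28), Mul(Rational(1, 12), -1, 14))), -1))) = Add(Rational(53, 26), Mul(227, Pow(Mul(87, Add(12, Rational(-7, 6))), -1))) = Add(Rational(53, 26), Mul(227, Pow(Mul(87, Rational(65, 6)), -1))) = Add(Rational(53, 26), Mul(227, Pow(Rational(1885, 2), -1))) = Add(Rational(53, 26), Mul(227, Rational(2, 1885))) = Add(Rational(53, 26), Rational(454, 1885)) = Rational(661, 290)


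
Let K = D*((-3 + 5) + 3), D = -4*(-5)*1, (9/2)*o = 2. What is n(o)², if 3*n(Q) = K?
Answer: 10000/9 ≈ 1111.1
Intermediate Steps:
o = 4/9 (o = (2/9)*2 = 4/9 ≈ 0.44444)
D = 20 (D = 20*1 = 20)
K = 100 (K = 20*((-3 + 5) + 3) = 20*(2 + 3) = 20*5 = 100)
n(Q) = 100/3 (n(Q) = (⅓)*100 = 100/3)
n(o)² = (100/3)² = 10000/9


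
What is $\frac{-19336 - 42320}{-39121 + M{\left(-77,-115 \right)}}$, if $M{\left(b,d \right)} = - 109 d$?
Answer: $\frac{1468}{633} \approx 2.3191$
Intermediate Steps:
$\frac{-19336 - 42320}{-39121 + M{\left(-77,-115 \right)}} = \frac{-19336 - 42320}{-39121 - -12535} = - \frac{61656}{-39121 + 12535} = - \frac{61656}{-26586} = \left(-61656\right) \left(- \frac{1}{26586}\right) = \frac{1468}{633}$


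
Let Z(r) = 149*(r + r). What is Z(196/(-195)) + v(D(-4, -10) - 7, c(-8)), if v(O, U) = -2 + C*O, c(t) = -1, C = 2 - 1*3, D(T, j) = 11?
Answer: -59578/195 ≈ -305.53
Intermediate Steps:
C = -1 (C = 2 - 3 = -1)
v(O, U) = -2 - O
Z(r) = 298*r (Z(r) = 149*(2*r) = 298*r)
Z(196/(-195)) + v(D(-4, -10) - 7, c(-8)) = 298*(196/(-195)) + (-2 - (11 - 7)) = 298*(196*(-1/195)) + (-2 - 1*4) = 298*(-196/195) + (-2 - 4) = -58408/195 - 6 = -59578/195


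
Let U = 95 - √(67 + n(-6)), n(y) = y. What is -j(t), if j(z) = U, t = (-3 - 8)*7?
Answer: -95 + √61 ≈ -87.190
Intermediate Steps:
t = -77 (t = -11*7 = -77)
U = 95 - √61 (U = 95 - √(67 - 6) = 95 - √61 ≈ 87.190)
j(z) = 95 - √61
-j(t) = -(95 - √61) = -95 + √61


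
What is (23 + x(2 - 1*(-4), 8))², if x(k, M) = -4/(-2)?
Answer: 625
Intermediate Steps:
x(k, M) = 2 (x(k, M) = -4*(-½) = 2)
(23 + x(2 - 1*(-4), 8))² = (23 + 2)² = 25² = 625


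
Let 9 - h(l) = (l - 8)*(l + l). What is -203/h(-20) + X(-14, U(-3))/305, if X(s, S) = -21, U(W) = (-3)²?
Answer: 38584/338855 ≈ 0.11387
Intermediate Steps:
h(l) = 9 - 2*l*(-8 + l) (h(l) = 9 - (l - 8)*(l + l) = 9 - (-8 + l)*2*l = 9 - 2*l*(-8 + l))
U(W) = 9
-203/h(-20) + X(-14, U(-3))/305 = -203/(9 - 2*(-20)² + 16*(-20)) - 21/305 = -203/(9 - 2*400 - 320) - 21*1/305 = -203/(9 - 800 - 320) - 21/305 = -203/(-1111) - 21/305 = -203*(-1/1111) - 21/305 = 203/1111 - 21/305 = 38584/338855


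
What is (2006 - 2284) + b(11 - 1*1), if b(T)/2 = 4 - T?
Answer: -290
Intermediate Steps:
b(T) = 8 - 2*T (b(T) = 2*(4 - T) = 8 - 2*T)
(2006 - 2284) + b(11 - 1*1) = (2006 - 2284) + (8 - 2*(11 - 1*1)) = -278 + (8 - 2*(11 - 1)) = -278 + (8 - 2*10) = -278 + (8 - 20) = -278 - 12 = -290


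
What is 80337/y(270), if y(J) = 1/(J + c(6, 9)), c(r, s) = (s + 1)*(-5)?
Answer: 17674140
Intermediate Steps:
c(r, s) = -5 - 5*s (c(r, s) = (1 + s)*(-5) = -5 - 5*s)
y(J) = 1/(-50 + J) (y(J) = 1/(J + (-5 - 5*9)) = 1/(J + (-5 - 45)) = 1/(J - 50) = 1/(-50 + J))
80337/y(270) = 80337/(1/(-50 + 270)) = 80337/(1/220) = 80337*220 = 17674140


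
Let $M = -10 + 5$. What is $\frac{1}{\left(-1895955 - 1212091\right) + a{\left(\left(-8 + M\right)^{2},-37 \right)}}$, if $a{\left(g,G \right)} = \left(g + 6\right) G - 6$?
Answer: $- \frac{1}{3114527} \approx -3.2108 \cdot 10^{-7}$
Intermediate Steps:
$M = -5$
$a{\left(g,G \right)} = -6 + G \left(6 + g\right)$ ($a{\left(g,G \right)} = \left(6 + g\right) G - 6 = G \left(6 + g\right) - 6 = -6 + G \left(6 + g\right)$)
$\frac{1}{\left(-1895955 - 1212091\right) + a{\left(\left(-8 + M\right)^{2},-37 \right)}} = \frac{1}{\left(-1895955 - 1212091\right) - \left(228 + 37 \left(-8 - 5\right)^{2}\right)} = \frac{1}{-3108046 - \left(228 + 6253\right)} = \frac{1}{-3108046 - 6481} = \frac{1}{-3114527} = - \frac{1}{3114527}$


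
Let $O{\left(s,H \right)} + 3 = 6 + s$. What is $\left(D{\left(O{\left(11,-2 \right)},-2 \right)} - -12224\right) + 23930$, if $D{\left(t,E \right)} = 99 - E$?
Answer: $36255$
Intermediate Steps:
$O{\left(s,H \right)} = 3 + s$ ($O{\left(s,H \right)} = -3 + \left(6 + s\right) = 3 + s$)
$\left(D{\left(O{\left(11,-2 \right)},-2 \right)} - -12224\right) + 23930 = \left(\left(99 - -2\right) - -12224\right) + 23930 = \left(\left(99 + 2\right) + 12224\right) + 23930 = \left(101 + 12224\right) + 23930 = 12325 + 23930 = 36255$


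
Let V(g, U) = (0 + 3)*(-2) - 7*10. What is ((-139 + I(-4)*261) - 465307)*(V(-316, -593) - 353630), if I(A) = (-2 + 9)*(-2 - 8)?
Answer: 171093251496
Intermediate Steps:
I(A) = -70 (I(A) = 7*(-10) = -70)
V(g, U) = -76 (V(g, U) = 3*(-2) - 70 = -6 - 70 = -76)
((-139 + I(-4)*261) - 465307)*(V(-316, -593) - 353630) = ((-139 - 70*261) - 465307)*(-76 - 353630) = ((-139 - 18270) - 465307)*(-353706) = (-18409 - 465307)*(-353706) = -483716*(-353706) = 171093251496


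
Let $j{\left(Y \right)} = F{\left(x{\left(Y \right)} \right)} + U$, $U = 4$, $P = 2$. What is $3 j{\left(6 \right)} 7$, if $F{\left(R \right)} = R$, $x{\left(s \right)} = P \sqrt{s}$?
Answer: $84 + 42 \sqrt{6} \approx 186.88$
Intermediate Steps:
$x{\left(s \right)} = 2 \sqrt{s}$
$j{\left(Y \right)} = 4 + 2 \sqrt{Y}$ ($j{\left(Y \right)} = 2 \sqrt{Y} + 4 = 4 + 2 \sqrt{Y}$)
$3 j{\left(6 \right)} 7 = 3 \left(4 + 2 \sqrt{6}\right) 7 = \left(12 + 6 \sqrt{6}\right) 7 = 84 + 42 \sqrt{6}$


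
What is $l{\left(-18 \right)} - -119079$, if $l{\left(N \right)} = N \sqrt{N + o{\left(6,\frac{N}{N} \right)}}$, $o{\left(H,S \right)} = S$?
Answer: $119079 - 18 i \sqrt{17} \approx 1.1908 \cdot 10^{5} - 74.216 i$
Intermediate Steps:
$l{\left(N \right)} = N \sqrt{1 + N}$ ($l{\left(N \right)} = N \sqrt{N + \frac{N}{N}} = N \sqrt{N + 1} = N \sqrt{1 + N}$)
$l{\left(-18 \right)} - -119079 = - 18 \sqrt{1 - 18} - -119079 = - 18 \sqrt{-17} + 119079 = - 18 i \sqrt{17} + 119079 = 119079 - 18 i \sqrt{17}$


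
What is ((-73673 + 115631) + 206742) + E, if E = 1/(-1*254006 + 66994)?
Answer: 46509884399/187012 ≈ 2.4870e+5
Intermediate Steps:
E = -1/187012 (E = 1/(-254006 + 66994) = 1/(-187012) = -1/187012 ≈ -5.3472e-6)
((-73673 + 115631) + 206742) + E = ((-73673 + 115631) + 206742) - 1/187012 = (41958 + 206742) - 1/187012 = 248700 - 1/187012 = 46509884399/187012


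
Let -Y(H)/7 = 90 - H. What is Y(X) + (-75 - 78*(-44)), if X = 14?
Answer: 2825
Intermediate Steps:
Y(H) = -630 + 7*H (Y(H) = -7*(90 - H) = -630 + 7*H)
Y(X) + (-75 - 78*(-44)) = (-630 + 7*14) + (-75 - 78*(-44)) = (-630 + 98) + (-75 + 3432) = -532 + 3357 = 2825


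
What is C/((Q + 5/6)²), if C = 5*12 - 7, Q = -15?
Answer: 1908/7225 ≈ 0.26408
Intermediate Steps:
C = 53 (C = 60 - 7 = 53)
C/((Q + 5/6)²) = 53/((-15 + 5/6)²) = 53/((-15 + 5*(⅙))²) = 53/((-15 + ⅚)²) = 53/((-85/6)²) = 53/(7225/36) = 53*(36/7225) = 1908/7225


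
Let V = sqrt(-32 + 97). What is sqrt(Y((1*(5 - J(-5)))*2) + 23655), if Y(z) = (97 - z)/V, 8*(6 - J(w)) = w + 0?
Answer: sqrt(399769500 + 26065*sqrt(65))/130 ≈ 153.84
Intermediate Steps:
J(w) = 6 - w/8 (J(w) = 6 - (w + 0)/8 = 6 - w/8)
V = sqrt(65) ≈ 8.0623
Y(z) = sqrt(65)*(97 - z)/65 (Y(z) = (97 - z)/(sqrt(65)) = (97 - z)*(sqrt(65)/65) = sqrt(65)*(97 - z)/65)
sqrt(Y((1*(5 - J(-5)))*2) + 23655) = sqrt(sqrt(65)*(97 - 1*(5 - (6 - 1/8*(-5)))*2)/65 + 23655) = sqrt(sqrt(65)*(97 - 1*(5 - (6 + 5/8))*2)/65 + 23655) = sqrt(sqrt(65)*(97 - 1*(5 - 1*53/8)*2)/65 + 23655) = sqrt(sqrt(65)*(97 - 1*(5 - 53/8)*2)/65 + 23655) = sqrt(sqrt(65)*(97 - 1*(-13/8)*2)/65 + 23655) = sqrt(sqrt(65)*(97 - (-13)*2/8)/65 + 23655) = sqrt(sqrt(65)*(97 - 1*(-13/4))/65 + 23655) = sqrt(sqrt(65)*(97 + 13/4)/65 + 23655) = sqrt((1/65)*sqrt(65)*(401/4) + 23655) = sqrt(401*sqrt(65)/260 + 23655) = sqrt(23655 + 401*sqrt(65)/260)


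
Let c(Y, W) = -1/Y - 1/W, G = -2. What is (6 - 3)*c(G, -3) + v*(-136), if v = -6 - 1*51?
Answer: 15509/2 ≈ 7754.5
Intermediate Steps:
c(Y, W) = -1/W - 1/Y
v = -57 (v = -6 - 51 = -57)
(6 - 3)*c(G, -3) + v*(-136) = (6 - 3)*((-1*(-3) - 1*(-2))/(-3*(-2))) - 57*(-136) = 3*(-⅓*(-½)*(3 + 2)) + 7752 = 3*(-⅓*(-½)*5) + 7752 = 3*(⅚) + 7752 = 5/2 + 7752 = 15509/2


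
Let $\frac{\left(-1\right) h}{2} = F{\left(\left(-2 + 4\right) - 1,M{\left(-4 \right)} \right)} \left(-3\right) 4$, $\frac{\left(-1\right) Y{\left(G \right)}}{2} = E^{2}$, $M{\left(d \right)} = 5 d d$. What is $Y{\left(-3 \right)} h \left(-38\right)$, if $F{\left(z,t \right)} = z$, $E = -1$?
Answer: $1824$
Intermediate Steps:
$M{\left(d \right)} = 5 d^{2}$
$Y{\left(G \right)} = -2$ ($Y{\left(G \right)} = - 2 \left(-1\right)^{2} = \left(-2\right) 1 = -2$)
$h = 24$ ($h = - 2 \left(\left(-2 + 4\right) - 1\right) \left(-3\right) 4 = - 2 \left(2 - 1\right) \left(-3\right) 4 = - 2 \cdot 1 \left(-3\right) 4 = - 2 \left(\left(-3\right) 4\right) = \left(-2\right) \left(-12\right) = 24$)
$Y{\left(-3 \right)} h \left(-38\right) = \left(-2\right) 24 \left(-38\right) = \left(-48\right) \left(-38\right) = 1824$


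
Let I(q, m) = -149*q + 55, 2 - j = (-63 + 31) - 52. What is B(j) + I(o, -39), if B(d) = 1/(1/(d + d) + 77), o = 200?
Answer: -393972353/13245 ≈ -29745.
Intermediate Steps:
j = 86 (j = 2 - ((-63 + 31) - 52) = 2 - (-32 - 52) = 2 - 1*(-84) = 2 + 84 = 86)
I(q, m) = 55 - 149*q
B(d) = 1/(77 + 1/(2*d)) (B(d) = 1/(1/(2*d) + 77) = 1/(77 + 1/(2*d)))
B(j) + I(o, -39) = 2*86/(1 + 154*86) + (55 - 149*200) = 2*86/(1 + 13244) + (55 - 29800) = 2*86/13245 - 29745 = 2*86*(1/13245) - 29745 = 172/13245 - 29745 = -393972353/13245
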